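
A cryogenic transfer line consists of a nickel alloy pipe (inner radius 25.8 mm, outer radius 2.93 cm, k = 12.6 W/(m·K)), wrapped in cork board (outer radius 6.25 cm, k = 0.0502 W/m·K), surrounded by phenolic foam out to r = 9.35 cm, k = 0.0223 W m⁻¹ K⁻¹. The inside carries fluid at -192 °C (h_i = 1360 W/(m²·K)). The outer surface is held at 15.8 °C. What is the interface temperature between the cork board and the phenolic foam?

T = -97.3 °C

Series thermal resistances, inner to outer:
  R'_conv,in = 1/(2πr h) = 1/(2π·0.0258·1360) = 0.004536 m·K/W
  R'_nickel alloy = ln(0.0293/0.0258)/(2πk) = 0.1272/(2π·12.6) = 0.001607 m·K/W
  R'_cork board = ln(0.0625/0.0293)/(2πk) = 0.7576/(2π·0.0502) = 2.402 m·K/W
  R'_phenolic foam = ln(0.0935/0.0625)/(2πk) = 0.4028/(2π·0.0223) = 2.875 m·K/W
ΣR = 0.004536 + 0.001607 + 2.402 + 2.875 = 5.283 m·K/W
Q' = ΔT/ΣR = (-192 °C − 15.8 °C)/5.283 = -39.33 W/m
From the inner boundary to the cork board/phenolic foam interface, ΣR_partial = 2.408 m·K/W.
T_interface = T_in − Q'·ΣR_partial = -192 °C − (-39.33)(2.408) = -97.3 °C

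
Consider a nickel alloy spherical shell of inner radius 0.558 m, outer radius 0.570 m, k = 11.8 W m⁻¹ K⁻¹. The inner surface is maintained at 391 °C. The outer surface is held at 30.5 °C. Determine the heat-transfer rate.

Q = 4πk·ΔT/(1/r₁ − 1/r₂) = 4π × 11.8 × 360.5 / (1/0.558 − 1/0.570) = 1.42×10^6 W

Q = 1420 kW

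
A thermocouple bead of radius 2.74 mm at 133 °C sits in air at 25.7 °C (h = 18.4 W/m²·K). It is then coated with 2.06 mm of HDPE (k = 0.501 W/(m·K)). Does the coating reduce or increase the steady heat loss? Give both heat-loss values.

Critical radius for a sphere: r_cr = 2k/h = 0.0545 m = 5.45 cm.
Outer radius after coating: r₂ = 0.00274 + 0.00206 = 0.00480 m.
Since r₁ < r_cr and r₂ ≤ r_cr, the coating moves toward the maximum at r_cr — heat loss rises.
Bare: R = 1/(4πr₁²h) = 576.1 K/W; Q = 107.3/576.1 = 0.186 W.
Coated: R = R_cond + R_conv = 212.6 K/W; Q = 107.3/212.6 = 0.505 W.

increases: 0.186 → 0.505 W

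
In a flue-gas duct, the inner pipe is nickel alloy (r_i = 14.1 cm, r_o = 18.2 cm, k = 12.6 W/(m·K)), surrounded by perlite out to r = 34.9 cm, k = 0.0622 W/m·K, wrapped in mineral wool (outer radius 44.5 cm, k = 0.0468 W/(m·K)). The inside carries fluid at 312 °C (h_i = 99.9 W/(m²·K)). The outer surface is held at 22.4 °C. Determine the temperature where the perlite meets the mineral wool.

T = 118 °C

Series thermal resistances, inner to outer:
  R'_conv,in = 1/(2πr h) = 1/(2π·0.141·99.9) = 0.01130 m·K/W
  R'_nickel alloy = ln(0.182/0.141)/(2πk) = 0.2552/(2π·12.6) = 0.003224 m·K/W
  R'_perlite = ln(0.349/0.182)/(2πk) = 0.6511/(2π·0.0622) = 1.666 m·K/W
  R'_mineral wool = ln(0.445/0.349)/(2πk) = 0.2430/(2π·0.0468) = 0.8264 m·K/W
ΣR = 0.01130 + 0.003224 + 1.666 + 0.8264 = 2.507 m·K/W
Q' = ΔT/ΣR = (312 °C − 22.4 °C)/2.507 = 115.5 W/m
From the inner boundary to the perlite/mineral wool interface, ΣR_partial = 1.681 m·K/W.
T_interface = T_in − Q'·ΣR_partial = 312 °C − (115.5)(1.681) = 118 °C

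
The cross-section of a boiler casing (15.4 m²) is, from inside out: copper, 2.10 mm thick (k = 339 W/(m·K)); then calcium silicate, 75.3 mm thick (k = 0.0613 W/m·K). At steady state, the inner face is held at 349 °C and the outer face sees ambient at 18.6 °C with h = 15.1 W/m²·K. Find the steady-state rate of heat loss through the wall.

Q = 3.93 kW

Resistance network (inner→outer):
  R_copper = L/(kA) = 0.00210/(339·15.4) = 4.023×10^-7 K/W
  R_calcium silicate = L/(kA) = 0.0753/(0.0613·15.4) = 0.07977 K/W
  R_conv,out = 1/(hA) = 1/(15.1·15.4) = 0.004300 K/W
ΣR = 4.023×10^-7 + 0.07977 + 0.004300 = 0.08407 K/W
Q = ΔT/ΣR = (349 °C − 18.6 °C)/0.08407 = 3930 W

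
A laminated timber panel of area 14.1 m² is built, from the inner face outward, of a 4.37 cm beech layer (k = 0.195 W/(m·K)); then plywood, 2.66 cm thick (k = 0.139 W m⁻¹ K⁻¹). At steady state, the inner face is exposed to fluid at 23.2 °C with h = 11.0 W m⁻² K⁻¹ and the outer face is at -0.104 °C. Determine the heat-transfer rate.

Q = 649 W

Series thermal resistances, inner to outer:
  R_conv,in = 1/(hA) = 1/(11.0·14.1) = 0.006447 K/W
  R_beech = L/(kA) = 0.0437/(0.195·14.1) = 0.01589 K/W
  R_plywood = L/(kA) = 0.0266/(0.139·14.1) = 0.01357 K/W
ΣR = 0.006447 + 0.01589 + 0.01357 = 0.03591 K/W
Q = ΔT/ΣR = (23.2 °C − -0.104 °C)/0.03591 = 649 W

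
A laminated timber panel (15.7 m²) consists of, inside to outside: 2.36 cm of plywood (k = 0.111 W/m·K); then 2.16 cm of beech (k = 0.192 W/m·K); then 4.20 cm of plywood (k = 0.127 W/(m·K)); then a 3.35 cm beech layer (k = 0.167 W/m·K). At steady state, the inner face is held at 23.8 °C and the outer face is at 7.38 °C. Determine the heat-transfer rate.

Series thermal resistances, inner to outer:
  R_plywood = L/(kA) = 0.0236/(0.111·15.7) = 0.01354 K/W
  R_beech = L/(kA) = 0.0216/(0.192·15.7) = 0.007166 K/W
  R_plywood = L/(kA) = 0.0420/(0.127·15.7) = 0.02106 K/W
  R_beech = L/(kA) = 0.0335/(0.167·15.7) = 0.01278 K/W
ΣR = 0.01354 + 0.007166 + 0.02106 + 0.01278 = 0.05455 K/W
Q = ΔT/ΣR = (23.8 °C − 7.38 °C)/0.05455 = 301 W

Q = 301 W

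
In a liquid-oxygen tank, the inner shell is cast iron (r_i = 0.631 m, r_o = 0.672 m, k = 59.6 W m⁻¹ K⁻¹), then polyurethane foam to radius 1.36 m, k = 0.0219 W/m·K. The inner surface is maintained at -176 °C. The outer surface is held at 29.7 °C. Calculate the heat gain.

Q = 75.2 W

Resistance network (inner→outer):
  R_cast iron = (1/0.631 − 1/0.672)/(4πk) = 0.09669/(4π·59.6) = 1.291×10^-4 K/W
  R_polyurethane foam = (1/0.672 − 1/1.36)/(4πk) = 0.7528/(4π·0.0219) = 2.735 K/W
ΣR = 1.291×10^-4 + 2.735 = 2.735 K/W
Q = ΔT/ΣR = (-176 °C − 29.7 °C)/2.735 = -75.2 W
(Negative Q ⇒ heat flows inward; heat gain = 75.2 W.)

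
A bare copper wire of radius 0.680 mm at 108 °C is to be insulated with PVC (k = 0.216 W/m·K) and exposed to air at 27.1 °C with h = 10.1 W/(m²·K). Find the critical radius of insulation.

For a cylinder, r_cr = k_ins/h = 0.216/10.1 = 0.0214 m = 2.14 cm

r_cr = 2.14 cm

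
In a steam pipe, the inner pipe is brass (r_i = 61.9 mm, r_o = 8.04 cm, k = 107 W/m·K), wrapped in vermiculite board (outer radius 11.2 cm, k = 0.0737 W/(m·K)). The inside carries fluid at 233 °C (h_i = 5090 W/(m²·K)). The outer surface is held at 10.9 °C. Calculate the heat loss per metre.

Resistance network (inner→outer):
  R'_conv,in = 1/(2πr h) = 1/(2π·0.0619·5090) = 5.051×10^-4 m·K/W
  R'_brass = ln(0.0804/0.0619)/(2πk) = 0.2615/(2π·107) = 3.890×10^-4 m·K/W
  R'_vermiculite board = ln(0.112/0.0804)/(2πk) = 0.3315/(2π·0.0737) = 0.7158 m·K/W
ΣR = 5.051×10^-4 + 3.890×10^-4 + 0.7158 = 0.7167 m·K/W
Q' = ΔT/ΣR = (233 °C − 10.9 °C)/0.7167 = 310 W/m

Q' = 310 W/m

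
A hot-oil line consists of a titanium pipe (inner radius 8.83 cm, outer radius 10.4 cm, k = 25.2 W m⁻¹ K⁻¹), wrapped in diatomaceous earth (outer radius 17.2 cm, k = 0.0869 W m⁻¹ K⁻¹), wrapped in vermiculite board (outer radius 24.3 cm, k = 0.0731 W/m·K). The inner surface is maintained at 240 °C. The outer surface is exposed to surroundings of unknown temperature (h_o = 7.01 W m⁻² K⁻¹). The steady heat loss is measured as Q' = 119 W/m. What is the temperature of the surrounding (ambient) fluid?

Sum the resistances:
  R'_titanium = ln(0.104/0.0883)/(2πk) = 0.1637/(2π·25.2) = 0.001034 m·K/W
  R'_diatomaceous earth = ln(0.172/0.104)/(2πk) = 0.5031/(2π·0.0869) = 0.9214 m·K/W
  R'_vermiculite board = ln(0.243/0.172)/(2πk) = 0.3456/(2π·0.0731) = 0.7524 m·K/W
  R'_conv,out = 1/(2πr h) = 1/(2π·0.243·7.01) = 0.09343 m·K/W
ΣR = 1.768 m·K/W
ΔT = Q'·ΣR = 119 × 1.768 = 210.4 K
Heat flows outward, so T_out = T_in − ΔT = 240 − 210.4 = 29.6 °C

T_out = 29.6 °C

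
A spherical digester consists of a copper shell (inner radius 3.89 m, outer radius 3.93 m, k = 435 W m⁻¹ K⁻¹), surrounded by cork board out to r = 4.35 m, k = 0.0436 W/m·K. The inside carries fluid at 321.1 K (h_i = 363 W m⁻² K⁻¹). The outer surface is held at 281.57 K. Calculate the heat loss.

Q = 881 W

Resistance network (inner→outer):
  R_conv,in = 1/(4πr²h) = 1/(4π·3.89²·363) = 1.449×10^-5 K/W
  R_copper = (1/3.89 − 1/3.93)/(4πk) = 0.002616/(4π·435) = 4.787×10^-7 K/W
  R_cork board = (1/3.93 − 1/4.35)/(4πk) = 0.02457/(4π·0.0436) = 0.04484 K/W
ΣR = 1.449×10^-5 + 4.787×10^-7 + 0.04484 = 0.04485 K/W
Q = ΔT/ΣR = (321.1 K − 281.57 K)/0.04485 = 881 W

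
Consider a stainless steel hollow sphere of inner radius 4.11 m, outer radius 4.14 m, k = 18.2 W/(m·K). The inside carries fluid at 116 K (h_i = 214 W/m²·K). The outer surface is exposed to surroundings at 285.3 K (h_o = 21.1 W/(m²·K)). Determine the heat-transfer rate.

Q = 678 kW

Treat each layer as a resistance in series:
  R_conv,in = 1/(4πr²h) = 1/(4π·4.11²·214) = 2.201×10^-5 K/W
  R_stainless steel = (1/4.11 − 1/4.14)/(4πk) = 0.001763/(4π·18.2) = 7.709×10^-6 K/W
  R_conv,out = 1/(4πr²h) = 1/(4π·4.14²·21.1) = 2.200×10^-4 K/W
ΣR = 2.201×10^-5 + 7.709×10^-6 + 2.200×10^-4 = 2.497×10^-4 K/W
Q = ΔT/ΣR = (116 K − 285.3 K)/2.497×10^-4 = -6.78×10^5 W
(Negative Q ⇒ heat flows inward; heat gain = 6.78×10^5 W.)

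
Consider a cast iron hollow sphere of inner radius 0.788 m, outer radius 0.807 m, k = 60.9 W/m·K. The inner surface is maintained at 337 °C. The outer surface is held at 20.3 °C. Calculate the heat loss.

Q = 4πk·ΔT/(1/r₁ − 1/r₂) = 4π × 60.9 × 316.7 / (1/0.788 − 1/0.807) = 8.11×10^6 W

Q = 8.11×10^6 W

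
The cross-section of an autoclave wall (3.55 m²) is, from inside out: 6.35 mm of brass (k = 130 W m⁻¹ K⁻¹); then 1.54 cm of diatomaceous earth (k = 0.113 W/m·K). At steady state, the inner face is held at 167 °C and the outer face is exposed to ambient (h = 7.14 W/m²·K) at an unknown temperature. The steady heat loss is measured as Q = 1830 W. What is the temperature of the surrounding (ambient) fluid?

T_out = 24.5 °C

Sum the resistances:
  R_brass = L/(kA) = 0.00635/(130·3.55) = 1.376×10^-5 K/W
  R_diatomaceous earth = L/(kA) = 0.0154/(0.113·3.55) = 0.03839 K/W
  R_conv,out = 1/(hA) = 1/(7.14·3.55) = 0.03945 K/W
ΣR = 0.07786 K/W
ΔT = Q·ΣR = 1830 × 0.07786 = 142.5 K
Heat flows outward, so T_out = T_in − ΔT = 167 − 142.5 = 24.5 °C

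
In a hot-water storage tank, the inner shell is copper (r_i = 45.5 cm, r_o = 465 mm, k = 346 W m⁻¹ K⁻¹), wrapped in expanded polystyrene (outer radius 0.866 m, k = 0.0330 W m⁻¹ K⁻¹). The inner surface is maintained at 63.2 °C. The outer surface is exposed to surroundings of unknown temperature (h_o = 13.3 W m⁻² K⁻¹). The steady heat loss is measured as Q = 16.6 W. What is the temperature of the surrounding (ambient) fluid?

T_out = 23.2 °C

Series resistances:
  R_copper = (1/0.455 − 1/0.465)/(4πk) = 0.04726/(4π·346) = 1.087×10^-5 K/W
  R_expanded polystyrene = (1/0.465 − 1/0.866)/(4πk) = 0.9958/(4π·0.0330) = 2.401 K/W
  R_conv,out = 1/(4πr²h) = 1/(4π·0.866²·13.3) = 0.007978 K/W
ΣR = 2.409 K/W
ΔT = Q·ΣR = 16.6 × 2.409 = 39.99 K
Heat flows outward, so T_out = T_in − ΔT = 63.2 − 39.99 = 23.2 °C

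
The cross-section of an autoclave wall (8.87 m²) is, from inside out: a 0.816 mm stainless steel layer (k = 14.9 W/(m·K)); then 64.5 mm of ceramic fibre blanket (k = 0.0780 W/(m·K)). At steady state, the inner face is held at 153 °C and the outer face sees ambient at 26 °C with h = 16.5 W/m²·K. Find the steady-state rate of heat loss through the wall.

Resistance network (inner→outer):
  R_stainless steel = L/(kA) = 8.16×10^-4/(14.9·8.87) = 6.174×10^-6 K/W
  R_ceramic fibre blanket = L/(kA) = 0.0645/(0.0780·8.87) = 0.09323 K/W
  R_conv,out = 1/(hA) = 1/(16.5·8.87) = 0.006833 K/W
ΣR = 6.174×10^-6 + 0.09323 + 0.006833 = 0.1001 K/W
Q = ΔT/ΣR = (153 °C − 26 °C)/0.1001 = 1270 W

Q = 1270 W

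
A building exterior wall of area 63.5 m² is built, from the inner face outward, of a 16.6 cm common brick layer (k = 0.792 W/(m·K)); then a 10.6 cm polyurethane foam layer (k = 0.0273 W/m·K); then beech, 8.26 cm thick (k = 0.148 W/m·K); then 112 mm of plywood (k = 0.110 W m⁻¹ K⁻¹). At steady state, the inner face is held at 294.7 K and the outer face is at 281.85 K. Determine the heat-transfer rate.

Resistance network (inner→outer):
  R_common brick = L/(kA) = 0.166/(0.792·63.5) = 0.003301 K/W
  R_polyurethane foam = L/(kA) = 0.106/(0.0273·63.5) = 0.06115 K/W
  R_beech = L/(kA) = 0.0826/(0.148·63.5) = 0.008789 K/W
  R_plywood = L/(kA) = 0.112/(0.110·63.5) = 0.01603 K/W
ΣR = 0.003301 + 0.06115 + 0.008789 + 0.01603 = 0.08927 K/W
Q = ΔT/ΣR = (294.7 K − 281.85 K)/0.08927 = 144 W

Q = 144 W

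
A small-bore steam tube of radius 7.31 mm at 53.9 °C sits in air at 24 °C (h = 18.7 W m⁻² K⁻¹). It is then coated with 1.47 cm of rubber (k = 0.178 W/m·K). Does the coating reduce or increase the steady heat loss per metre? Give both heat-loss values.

reduces: 25.7 → 21.8 W/m

Critical radius for a cylinder: r_cr = k/h = 0.00952 m = 0.952 cm.
Outer radius after coating: r₂ = 0.00731 + 0.0147 = 0.02201 m.
r₁ < r_cr < r₂: heat loss rises to a maximum at r_cr then falls. Whether the coating helps depends on whether Q(r₂) has dropped back below Q(r₁).
Bare: R = 1/(2πr₁h) = 1.164 m·K/W; Q = 29.9/1.164 = 25.7 W/m.
Coated: R = R_cond + R_conv = 1.372 m·K/W; Q = 29.9/1.372 = 21.8 W/m.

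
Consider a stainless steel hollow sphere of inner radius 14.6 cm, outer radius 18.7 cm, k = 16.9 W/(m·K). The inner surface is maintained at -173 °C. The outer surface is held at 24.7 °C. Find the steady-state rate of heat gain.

Q = 28000 W

Q = 4πk·ΔT/(1/r₁ − 1/r₂) = 4π × 16.9 × 197.7 / (1/0.146 − 1/0.187) = 28000 W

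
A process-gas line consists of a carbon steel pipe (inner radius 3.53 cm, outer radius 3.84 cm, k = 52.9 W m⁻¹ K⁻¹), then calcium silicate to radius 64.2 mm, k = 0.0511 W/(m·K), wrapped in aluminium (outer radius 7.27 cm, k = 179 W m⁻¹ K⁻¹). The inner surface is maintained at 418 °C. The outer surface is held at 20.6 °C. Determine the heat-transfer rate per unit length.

Q' = 248 W/m

Treat each layer as a resistance in series:
  R'_carbon steel = ln(0.0384/0.0353)/(2πk) = 0.08417/(2π·52.9) = 2.532×10^-4 m·K/W
  R'_calcium silicate = ln(0.0642/0.0384)/(2πk) = 0.5139/(2π·0.0511) = 1.601 m·K/W
  R'_aluminium = ln(0.0727/0.0642)/(2πk) = 0.1243/(2π·179) = 1.106×10^-4 m·K/W
ΣR = 2.532×10^-4 + 1.601 + 1.106×10^-4 = 1.601 m·K/W
Q' = ΔT/ΣR = (418 °C − 20.6 °C)/1.601 = 248 W/m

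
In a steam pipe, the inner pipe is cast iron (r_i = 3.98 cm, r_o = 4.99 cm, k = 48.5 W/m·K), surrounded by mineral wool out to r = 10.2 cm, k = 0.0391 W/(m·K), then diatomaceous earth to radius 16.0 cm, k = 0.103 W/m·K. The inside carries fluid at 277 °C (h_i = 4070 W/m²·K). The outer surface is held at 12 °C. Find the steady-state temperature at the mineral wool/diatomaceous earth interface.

T = 63.1 °C

Series thermal resistances, inner to outer:
  R'_conv,in = 1/(2πr h) = 1/(2π·0.0398·4070) = 9.825×10^-4 m·K/W
  R'_cast iron = ln(0.0499/0.0398)/(2πk) = 0.2262/(2π·48.5) = 7.421×10^-4 m·K/W
  R'_mineral wool = ln(0.102/0.0499)/(2πk) = 0.7150/(2π·0.0391) = 2.910 m·K/W
  R'_diatomaceous earth = ln(0.160/0.102)/(2πk) = 0.4502/(2π·0.103) = 0.6956 m·K/W
ΣR = 9.825×10^-4 + 7.421×10^-4 + 2.910 + 0.6956 = 3.607 m·K/W
Q' = ΔT/ΣR = (277 °C − 12 °C)/3.607 = 73.47 W/m
From the inner boundary to the mineral wool/diatomaceous earth interface, ΣR_partial = 2.912 m·K/W.
T_interface = T_in − Q'·ΣR_partial = 277 °C − (73.47)(2.912) = 63.1 °C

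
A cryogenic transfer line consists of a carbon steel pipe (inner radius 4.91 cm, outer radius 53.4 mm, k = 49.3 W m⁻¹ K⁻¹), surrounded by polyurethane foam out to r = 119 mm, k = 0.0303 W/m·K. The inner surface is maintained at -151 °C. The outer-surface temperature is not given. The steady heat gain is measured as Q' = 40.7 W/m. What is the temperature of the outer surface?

Series resistances:
  R'_carbon steel = ln(0.0534/0.0491)/(2πk) = 0.08395/(2π·49.3) = 2.710×10^-4 m·K/W
  R'_polyurethane foam = ln(0.119/0.0534)/(2πk) = 0.8013/(2π·0.0303) = 4.209 m·K/W
ΣR = 4.209 m·K/W
ΔT = Q'·ΣR = 40.7 × 4.209 = 171.3 K
Heat flows inward, so T_out = T_in + ΔT = -151 + 171.3 = 20.3 °C

T_out = 20.3 °C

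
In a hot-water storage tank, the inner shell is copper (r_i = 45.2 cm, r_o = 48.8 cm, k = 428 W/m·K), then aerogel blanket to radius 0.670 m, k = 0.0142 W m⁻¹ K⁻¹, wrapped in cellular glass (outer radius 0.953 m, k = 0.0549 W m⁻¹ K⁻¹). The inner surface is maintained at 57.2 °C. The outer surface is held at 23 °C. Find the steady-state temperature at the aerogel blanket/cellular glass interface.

T = 28.8 °C

Series thermal resistances, inner to outer:
  R_copper = (1/0.452 − 1/0.488)/(4πk) = 0.1632/(4π·428) = 3.035×10^-5 K/W
  R_aerogel blanket = (1/0.488 − 1/0.670)/(4πk) = 0.5566/(4π·0.0142) = 3.119 K/W
  R_cellular glass = (1/0.670 − 1/0.953)/(4πk) = 0.4432/(4π·0.0549) = 0.6424 K/W
ΣR = 3.035×10^-5 + 3.119 + 0.6424 = 3.761 K/W
Q = ΔT/ΣR = (57.2 °C − 23 °C)/3.761 = 9.093 W
From the inner boundary to the aerogel blanket/cellular glass interface, ΣR_partial = 3.119 K/W.
T_interface = T_in − Q·ΣR_partial = 57.2 °C − (9.093)(3.119) = 28.8 °C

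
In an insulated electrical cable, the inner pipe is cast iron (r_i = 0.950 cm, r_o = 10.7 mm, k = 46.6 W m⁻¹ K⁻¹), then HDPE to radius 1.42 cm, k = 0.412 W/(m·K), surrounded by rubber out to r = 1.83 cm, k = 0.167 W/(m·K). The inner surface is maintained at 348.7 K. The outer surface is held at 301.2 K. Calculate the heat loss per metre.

Q' = 135 W/m

Treat each layer as a resistance in series:
  R'_cast iron = ln(0.0107/0.00950)/(2πk) = 0.1190/(2π·46.6) = 4.063×10^-4 m·K/W
  R'_HDPE = ln(0.0142/0.0107)/(2πk) = 0.2830/(2π·0.412) = 0.1093 m·K/W
  R'_rubber = ln(0.0183/0.0142)/(2πk) = 0.2537/(2π·0.167) = 0.2417 m·K/W
ΣR = 4.063×10^-4 + 0.1093 + 0.2417 = 0.3514 m·K/W
Q' = ΔT/ΣR = (348.7 K − 301.2 K)/0.3514 = 135 W/m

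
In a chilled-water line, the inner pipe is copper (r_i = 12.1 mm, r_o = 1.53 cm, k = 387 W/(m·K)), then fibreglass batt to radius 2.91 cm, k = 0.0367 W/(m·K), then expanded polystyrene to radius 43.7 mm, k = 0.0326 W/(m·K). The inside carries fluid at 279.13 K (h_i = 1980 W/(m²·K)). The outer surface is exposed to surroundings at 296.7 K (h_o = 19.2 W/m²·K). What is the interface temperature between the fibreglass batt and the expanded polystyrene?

T = 289.0 K

Series thermal resistances, inner to outer:
  R'_conv,in = 1/(2πr h) = 1/(2π·0.0121·1980) = 0.006643 m·K/W
  R'_copper = ln(0.0153/0.0121)/(2πk) = 0.2346/(2π·387) = 9.650×10^-5 m·K/W
  R'_fibreglass batt = ln(0.0291/0.0153)/(2πk) = 0.6429/(2π·0.0367) = 2.788 m·K/W
  R'_expanded polystyrene = ln(0.0437/0.0291)/(2πk) = 0.4066/(2π·0.0326) = 1.985 m·K/W
  R'_conv,out = 1/(2πr h) = 1/(2π·0.0437·19.2) = 0.1897 m·K/W
ΣR = 0.006643 + 9.650×10^-5 + 2.788 + 1.985 + 0.1897 = 4.969 m·K/W
Q' = ΔT/ΣR = (279.13 K − 296.7 K)/4.969 = -3.536 W/m
From the inner boundary to the fibreglass batt/expanded polystyrene interface, ΣR_partial = 2.795 m·K/W.
T_interface = T_in − Q'·ΣR_partial = 279.13 K − (-3.536)(2.795) = 289.0 K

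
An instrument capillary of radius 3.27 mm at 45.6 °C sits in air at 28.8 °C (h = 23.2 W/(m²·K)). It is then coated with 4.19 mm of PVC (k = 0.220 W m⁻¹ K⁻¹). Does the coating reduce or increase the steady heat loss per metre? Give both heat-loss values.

increases: 8.01 → 11.1 W/m

Critical radius for a cylinder: r_cr = k/h = 0.00948 m = 0.948 cm.
Outer radius after coating: r₂ = 0.00327 + 0.00419 = 0.00746 m.
Since r₁ < r_cr and r₂ ≤ r_cr, the coating moves toward the maximum at r_cr — heat loss rises.
Bare: R = 1/(2πr₁h) = 2.098 m·K/W; Q = 16.8/2.098 = 8.01 W/m.
Coated: R = R_cond + R_conv = 1.516 m·K/W; Q = 16.8/1.516 = 11.1 W/m.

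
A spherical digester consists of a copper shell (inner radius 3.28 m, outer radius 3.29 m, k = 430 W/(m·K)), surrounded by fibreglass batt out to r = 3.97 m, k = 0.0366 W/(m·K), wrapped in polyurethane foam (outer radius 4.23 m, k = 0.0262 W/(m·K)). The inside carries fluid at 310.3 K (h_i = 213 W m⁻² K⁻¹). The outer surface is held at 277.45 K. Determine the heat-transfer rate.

Q = 205 W

Series thermal resistances, inner to outer:
  R_conv,in = 1/(4πr²h) = 1/(4π·3.28²·213) = 3.473×10^-5 K/W
  R_copper = (1/3.28 − 1/3.29)/(4πk) = 9.267×10^-4/(4π·430) = 1.715×10^-7 K/W
  R_fibreglass batt = (1/3.29 − 1/3.97)/(4πk) = 0.05206/(4π·0.0366) = 0.1132 K/W
  R_polyurethane foam = (1/3.97 − 1/4.23)/(4πk) = 0.01548/(4π·0.0262) = 0.04703 K/W
ΣR = 3.473×10^-5 + 1.715×10^-7 + 0.1132 + 0.04703 = 0.1603 K/W
Q = ΔT/ΣR = (310.3 K − 277.45 K)/0.1603 = 205 W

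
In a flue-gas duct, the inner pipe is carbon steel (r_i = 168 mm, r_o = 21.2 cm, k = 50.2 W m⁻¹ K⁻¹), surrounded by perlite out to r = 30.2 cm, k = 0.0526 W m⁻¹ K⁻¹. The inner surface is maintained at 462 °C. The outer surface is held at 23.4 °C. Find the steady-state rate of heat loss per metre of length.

Resistance network (inner→outer):
  R'_carbon steel = ln(0.212/0.168)/(2πk) = 0.2326/(2π·50.2) = 7.375×10^-4 m·K/W
  R'_perlite = ln(0.302/0.212)/(2πk) = 0.3538/(2π·0.0526) = 1.071 m·K/W
ΣR = 7.375×10^-4 + 1.071 = 1.072 m·K/W
Q' = ΔT/ΣR = (462 °C − 23.4 °C)/1.072 = 409 W/m

Q' = 409 W/m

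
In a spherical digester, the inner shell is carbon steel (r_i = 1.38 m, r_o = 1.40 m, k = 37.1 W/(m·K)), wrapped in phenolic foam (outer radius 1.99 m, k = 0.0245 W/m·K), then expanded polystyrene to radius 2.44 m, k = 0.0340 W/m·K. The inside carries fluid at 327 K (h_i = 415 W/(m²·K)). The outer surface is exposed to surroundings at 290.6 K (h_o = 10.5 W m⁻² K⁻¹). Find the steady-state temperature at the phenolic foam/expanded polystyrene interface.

Resistance network (inner→outer):
  R_conv,in = 1/(4πr²h) = 1/(4π·1.38²·415) = 1.007×10^-4 K/W
  R_carbon steel = (1/1.38 − 1/1.40)/(4πk) = 0.01035/(4π·37.1) = 2.220×10^-5 K/W
  R_phenolic foam = (1/1.40 − 1/1.99)/(4πk) = 0.2118/(4π·0.0245) = 0.6879 K/W
  R_expanded polystyrene = (1/1.99 − 1/2.44)/(4πk) = 0.09268/(4π·0.0340) = 0.2169 K/W
  R_conv,out = 1/(4πr²h) = 1/(4π·2.44²·10.5) = 0.001273 K/W
ΣR = 1.007×10^-4 + 2.220×10^-5 + 0.6879 + 0.2169 + 0.001273 = 0.9062 K/W
Q = ΔT/ΣR = (327 K − 290.6 K)/0.9062 = 40.17 W
From the inner boundary to the phenolic foam/expanded polystyrene interface, ΣR_partial = 0.6880 K/W.
T_interface = T_in − Q·ΣR_partial = 327 K − (40.17)(0.6880) = 299.4 K

T = 299.4 K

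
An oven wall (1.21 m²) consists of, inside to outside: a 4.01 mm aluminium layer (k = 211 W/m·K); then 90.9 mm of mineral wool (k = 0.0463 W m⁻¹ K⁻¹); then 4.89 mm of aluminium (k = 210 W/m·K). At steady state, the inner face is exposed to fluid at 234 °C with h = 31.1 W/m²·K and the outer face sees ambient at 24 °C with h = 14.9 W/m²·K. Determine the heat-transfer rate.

Series thermal resistances, inner to outer:
  R_conv,in = 1/(hA) = 1/(31.1·1.21) = 0.02657 K/W
  R_aluminium = L/(kA) = 0.00401/(211·1.21) = 1.571×10^-5 K/W
  R_mineral wool = L/(kA) = 0.0909/(0.0463·1.21) = 1.623 K/W
  R_aluminium = L/(kA) = 0.00489/(210·1.21) = 1.924×10^-5 K/W
  R_conv,out = 1/(hA) = 1/(14.9·1.21) = 0.05547 K/W
ΣR = 0.02657 + 1.571×10^-5 + 1.623 + 1.924×10^-5 + 0.05547 = 1.705 K/W
Q = ΔT/ΣR = (234 °C − 24 °C)/1.705 = 123 W

Q = 123 W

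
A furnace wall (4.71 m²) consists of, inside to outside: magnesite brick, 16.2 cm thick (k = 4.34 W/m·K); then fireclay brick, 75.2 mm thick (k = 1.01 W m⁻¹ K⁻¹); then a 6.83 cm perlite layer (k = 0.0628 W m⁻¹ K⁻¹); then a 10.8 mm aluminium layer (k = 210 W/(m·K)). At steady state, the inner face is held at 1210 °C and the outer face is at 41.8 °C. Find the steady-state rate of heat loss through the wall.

Series thermal resistances, inner to outer:
  R_magnesite brick = L/(kA) = 0.162/(4.34·4.71) = 0.007925 K/W
  R_fireclay brick = L/(kA) = 0.0752/(1.01·4.71) = 0.01581 K/W
  R_perlite = L/(kA) = 0.0683/(0.0628·4.71) = 0.2309 K/W
  R_aluminium = L/(kA) = 0.0108/(210·4.71) = 1.092×10^-5 K/W
ΣR = 0.007925 + 0.01581 + 0.2309 + 1.092×10^-5 = 0.2546 K/W
Q = ΔT/ΣR = (1210 °C − 41.8 °C)/0.2546 = 4590 W

Q = 4590 W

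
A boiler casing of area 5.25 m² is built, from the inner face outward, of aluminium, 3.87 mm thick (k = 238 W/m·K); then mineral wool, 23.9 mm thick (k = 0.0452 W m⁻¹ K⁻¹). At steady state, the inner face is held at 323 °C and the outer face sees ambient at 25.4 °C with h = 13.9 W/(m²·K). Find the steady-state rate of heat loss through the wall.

Q = 2.60 kW

Resistance network (inner→outer):
  R_aluminium = L/(kA) = 0.00387/(238·5.25) = 3.097×10^-6 K/W
  R_mineral wool = L/(kA) = 0.0239/(0.0452·5.25) = 0.1007 K/W
  R_conv,out = 1/(hA) = 1/(13.9·5.25) = 0.01370 K/W
ΣR = 3.097×10^-6 + 0.1007 + 0.01370 = 0.1144 K/W
Q = ΔT/ΣR = (323 °C − 25.4 °C)/0.1144 = 2600 W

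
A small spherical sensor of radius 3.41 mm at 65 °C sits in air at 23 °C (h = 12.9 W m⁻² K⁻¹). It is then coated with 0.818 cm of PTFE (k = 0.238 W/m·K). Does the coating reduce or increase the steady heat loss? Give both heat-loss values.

increases: 0.0792 → 0.365 W

Critical radius for a sphere: r_cr = 2k/h = 0.0369 m = 3.69 cm.
Outer radius after coating: r₂ = 0.00341 + 0.00818 = 0.01159 m.
Since r₁ < r_cr and r₂ ≤ r_cr, the coating moves toward the maximum at r_cr — heat loss rises.
Bare: R = 1/(4πr₁²h) = 530.5 K/W; Q = 42/530.5 = 0.0792 W.
Coated: R = R_cond + R_conv = 115.1 K/W; Q = 42/115.1 = 0.365 W.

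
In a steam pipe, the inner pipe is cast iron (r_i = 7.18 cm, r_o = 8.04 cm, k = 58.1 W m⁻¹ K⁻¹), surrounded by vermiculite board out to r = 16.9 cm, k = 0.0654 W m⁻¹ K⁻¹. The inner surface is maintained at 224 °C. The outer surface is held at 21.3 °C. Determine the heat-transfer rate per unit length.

Q' = 112 W/m

Resistance network (inner→outer):
  R'_cast iron = ln(0.0804/0.0718)/(2πk) = 0.1131/(2π·58.1) = 3.099×10^-4 m·K/W
  R'_vermiculite board = ln(0.169/0.0804)/(2πk) = 0.7429/(2π·0.0654) = 1.808 m·K/W
ΣR = 3.099×10^-4 + 1.808 = 1.808 m·K/W
Q' = ΔT/ΣR = (224 °C − 21.3 °C)/1.808 = 112 W/m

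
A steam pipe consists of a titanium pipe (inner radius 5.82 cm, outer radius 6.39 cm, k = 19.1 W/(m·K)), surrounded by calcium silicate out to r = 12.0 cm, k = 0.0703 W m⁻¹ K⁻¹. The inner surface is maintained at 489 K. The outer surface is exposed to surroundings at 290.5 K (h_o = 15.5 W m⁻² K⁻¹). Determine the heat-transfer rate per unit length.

Q' = 131 W/m

Resistance network (inner→outer):
  R'_titanium = ln(0.0639/0.0582)/(2πk) = 0.09343/(2π·19.1) = 7.786×10^-4 m·K/W
  R'_calcium silicate = ln(0.120/0.0639)/(2πk) = 0.6302/(2π·0.0703) = 1.427 m·K/W
  R'_conv,out = 1/(2πr h) = 1/(2π·0.120·15.5) = 0.08557 m·K/W
ΣR = 7.786×10^-4 + 1.427 + 0.08557 = 1.513 m·K/W
Q' = ΔT/ΣR = (489 K − 290.5 K)/1.513 = 131 W/m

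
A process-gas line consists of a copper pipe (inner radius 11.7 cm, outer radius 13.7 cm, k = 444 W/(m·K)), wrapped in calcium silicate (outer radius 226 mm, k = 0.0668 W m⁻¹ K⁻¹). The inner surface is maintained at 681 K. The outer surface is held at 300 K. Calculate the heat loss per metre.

Series thermal resistances, inner to outer:
  R'_copper = ln(0.137/0.117)/(2πk) = 0.1578/(2π·444) = 5.657×10^-5 m·K/W
  R'_calcium silicate = ln(0.226/0.137)/(2πk) = 0.5006/(2π·0.0668) = 1.193 m·K/W
ΣR = 5.657×10^-5 + 1.193 = 1.193 m·K/W
Q' = ΔT/ΣR = (681 K − 300 K)/1.193 = 319 W/m

Q' = 319 W/m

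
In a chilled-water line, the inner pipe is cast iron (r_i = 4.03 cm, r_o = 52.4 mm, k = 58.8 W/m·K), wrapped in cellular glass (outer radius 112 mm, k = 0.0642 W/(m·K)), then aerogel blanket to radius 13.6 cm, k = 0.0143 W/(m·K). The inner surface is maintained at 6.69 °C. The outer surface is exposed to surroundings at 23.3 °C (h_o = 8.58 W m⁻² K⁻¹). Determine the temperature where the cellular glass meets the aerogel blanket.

T = 14.2 °C

Series thermal resistances, inner to outer:
  R'_cast iron = ln(0.0524/0.0403)/(2πk) = 0.2626/(2π·58.8) = 7.107×10^-4 m·K/W
  R'_cellular glass = ln(0.112/0.0524)/(2πk) = 0.7596/(2π·0.0642) = 1.883 m·K/W
  R'_aerogel blanket = ln(0.136/0.112)/(2πk) = 0.1942/(2π·0.0143) = 2.161 m·K/W
  R'_conv,out = 1/(2πr h) = 1/(2π·0.136·8.58) = 0.1364 m·K/W
ΣR = 7.107×10^-4 + 1.883 + 2.161 + 0.1364 = 4.181 m·K/W
Q' = ΔT/ΣR = (6.69 °C − 23.3 °C)/4.181 = -3.973 W/m
From the inner boundary to the cellular glass/aerogel blanket interface, ΣR_partial = 1.884 m·K/W.
T_interface = T_in − Q'·ΣR_partial = 6.69 °C − (-3.973)(1.884) = 14.2 °C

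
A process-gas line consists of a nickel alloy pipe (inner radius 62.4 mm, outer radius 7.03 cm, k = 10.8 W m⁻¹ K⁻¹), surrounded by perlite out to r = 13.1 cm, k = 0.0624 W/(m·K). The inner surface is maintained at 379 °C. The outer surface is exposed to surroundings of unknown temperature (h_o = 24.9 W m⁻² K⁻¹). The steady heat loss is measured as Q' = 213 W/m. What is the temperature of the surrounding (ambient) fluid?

T_out = 30.1 °C

Series resistances:
  R'_nickel alloy = ln(0.0703/0.0624)/(2πk) = 0.1192/(2π·10.8) = 0.001757 m·K/W
  R'_perlite = ln(0.131/0.0703)/(2πk) = 0.6224/(2π·0.0624) = 1.588 m·K/W
  R'_conv,out = 1/(2πr h) = 1/(2π·0.131·24.9) = 0.04879 m·K/W
ΣR = 1.638 m·K/W
ΔT = Q'·ΣR = 213 × 1.638 = 348.9 K
Heat flows outward, so T_out = T_in − ΔT = 379 − 348.9 = 30.1 °C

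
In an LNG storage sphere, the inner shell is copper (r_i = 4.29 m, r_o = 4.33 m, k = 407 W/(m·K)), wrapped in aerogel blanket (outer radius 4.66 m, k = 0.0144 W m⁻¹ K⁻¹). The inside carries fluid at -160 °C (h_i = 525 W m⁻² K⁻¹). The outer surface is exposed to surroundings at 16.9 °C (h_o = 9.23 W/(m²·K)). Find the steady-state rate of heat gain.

Q = 1950 W

Resistance network (inner→outer):
  R_conv,in = 1/(4πr²h) = 1/(4π·4.29²·525) = 8.236×10^-6 K/W
  R_copper = (1/4.29 − 1/4.33)/(4πk) = 0.002153/(4π·407) = 4.210×10^-7 K/W
  R_aerogel blanket = (1/4.33 − 1/4.66)/(4πk) = 0.01635/(4π·0.0144) = 0.09038 K/W
  R_conv,out = 1/(4πr²h) = 1/(4π·4.66²·9.23) = 3.970×10^-4 K/W
ΣR = 8.236×10^-6 + 4.210×10^-7 + 0.09038 + 3.970×10^-4 = 0.09079 K/W
Q = ΔT/ΣR = (-160 °C − 16.9 °C)/0.09079 = -1950 W
(Negative Q ⇒ heat flows inward; heat gain = 1950 W.)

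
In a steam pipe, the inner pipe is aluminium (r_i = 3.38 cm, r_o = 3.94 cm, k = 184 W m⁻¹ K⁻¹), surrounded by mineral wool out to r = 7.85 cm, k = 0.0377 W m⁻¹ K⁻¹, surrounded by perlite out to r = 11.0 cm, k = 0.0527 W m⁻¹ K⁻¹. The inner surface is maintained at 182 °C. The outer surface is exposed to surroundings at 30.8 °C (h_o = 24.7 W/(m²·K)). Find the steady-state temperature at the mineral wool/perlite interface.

T = 71.7 °C

Treat each layer as a resistance in series:
  R'_aluminium = ln(0.0394/0.0338)/(2πk) = 0.1533/(2π·184) = 1.326×10^-4 m·K/W
  R'_mineral wool = ln(0.0785/0.0394)/(2πk) = 0.6893/(2π·0.0377) = 2.910 m·K/W
  R'_perlite = ln(0.110/0.0785)/(2πk) = 0.3374/(2π·0.0527) = 1.019 m·K/W
  R'_conv,out = 1/(2πr h) = 1/(2π·0.110·24.7) = 0.05858 m·K/W
ΣR = 1.326×10^-4 + 2.910 + 1.019 + 0.05858 = 3.988 m·K/W
Q' = ΔT/ΣR = (182 °C − 30.8 °C)/3.988 = 37.91 W/m
From the inner boundary to the mineral wool/perlite interface, ΣR_partial = 2.910 m·K/W.
T_interface = T_in − Q'·ΣR_partial = 182 °C − (37.91)(2.910) = 71.7 °C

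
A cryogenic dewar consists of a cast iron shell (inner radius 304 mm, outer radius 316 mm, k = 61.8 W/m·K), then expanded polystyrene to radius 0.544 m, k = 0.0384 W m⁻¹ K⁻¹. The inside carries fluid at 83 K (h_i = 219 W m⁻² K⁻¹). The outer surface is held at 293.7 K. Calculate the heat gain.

Series thermal resistances, inner to outer:
  R_conv,in = 1/(4πr²h) = 1/(4π·0.304²·219) = 0.003932 K/W
  R_cast iron = (1/0.304 − 1/0.316)/(4πk) = 0.1249/(4π·61.8) = 1.609×10^-4 K/W
  R_expanded polystyrene = (1/0.316 − 1/0.544)/(4πk) = 1.326/(4π·0.0384) = 2.749 K/W
ΣR = 0.003932 + 1.609×10^-4 + 2.749 = 2.753 K/W
Q = ΔT/ΣR = (83 K − 293.7 K)/2.753 = -76.5 W
(Negative Q ⇒ heat flows inward; heat gain = 76.5 W.)

Q = 76.5 W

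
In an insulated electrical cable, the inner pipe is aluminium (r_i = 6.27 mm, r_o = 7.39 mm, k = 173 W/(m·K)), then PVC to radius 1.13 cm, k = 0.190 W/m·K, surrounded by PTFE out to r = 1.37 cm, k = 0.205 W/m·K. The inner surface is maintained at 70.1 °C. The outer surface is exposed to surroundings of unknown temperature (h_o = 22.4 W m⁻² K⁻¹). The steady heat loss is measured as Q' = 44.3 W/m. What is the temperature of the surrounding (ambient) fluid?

Series resistances:
  R'_aluminium = ln(0.00739/0.00627)/(2πk) = 0.1644/(2π·173) = 1.512×10^-4 m·K/W
  R'_PVC = ln(0.0113/0.00739)/(2πk) = 0.4247/(2π·0.190) = 0.3557 m·K/W
  R'_PTFE = ln(0.0137/0.0113)/(2πk) = 0.1926/(2π·0.205) = 0.1495 m·K/W
  R'_conv,out = 1/(2πr h) = 1/(2π·0.0137·22.4) = 0.5186 m·K/W
ΣR = 1.024 m·K/W
ΔT = Q'·ΣR = 44.3 × 1.024 = 45.36 K
Heat flows outward, so T_out = T_in − ΔT = 70.1 − 45.36 = 24.7 °C

T_out = 24.7 °C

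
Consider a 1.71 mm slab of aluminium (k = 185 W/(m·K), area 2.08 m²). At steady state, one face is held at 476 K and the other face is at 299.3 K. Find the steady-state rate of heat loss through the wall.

Q = 39800 kW

Q = kA·ΔT/L = 185 × 2.08 × |476 K − 299.3 K| / 0.00171 = 3.98×10^7 W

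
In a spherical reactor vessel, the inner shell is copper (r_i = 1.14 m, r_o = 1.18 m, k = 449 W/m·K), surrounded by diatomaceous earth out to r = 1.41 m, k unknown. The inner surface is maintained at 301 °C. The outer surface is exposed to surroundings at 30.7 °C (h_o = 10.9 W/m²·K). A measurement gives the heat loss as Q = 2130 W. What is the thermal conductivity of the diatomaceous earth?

k = 0.0893 W/m·K

ΣR = ΔT/Q = |301 − 30.7|/2130 = 0.1269 K/W
Known resistances:
  R_copper = (1/1.14 − 1/1.18)/(4πk) = 0.02974/(4π·449) = 5.270×10^-6 K/W
  R_conv,out = 1/(4πr²h) = 1/(4π·1.41²·10.9) = 0.003672 K/W
R_diatomaceous earth = ΣR − ΣR_known = 0.1269 − 0.003677 = 0.1232 K/W
(1/r₁−1/r₂)/(4πk) = 0.1232 ⇒ k = 0.1382/(4π·0.1232) = 0.0893 W/m·K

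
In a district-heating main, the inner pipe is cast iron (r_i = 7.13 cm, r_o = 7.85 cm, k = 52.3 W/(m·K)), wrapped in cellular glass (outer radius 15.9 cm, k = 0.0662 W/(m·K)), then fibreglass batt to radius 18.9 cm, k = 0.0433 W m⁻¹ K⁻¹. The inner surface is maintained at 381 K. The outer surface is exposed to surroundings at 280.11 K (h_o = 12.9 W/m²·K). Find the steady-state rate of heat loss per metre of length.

Resistance network (inner→outer):
  R'_cast iron = ln(0.0785/0.0713)/(2πk) = 0.09620/(2π·52.3) = 2.928×10^-4 m·K/W
  R'_cellular glass = ln(0.159/0.0785)/(2πk) = 0.7058/(2π·0.0662) = 1.697 m·K/W
  R'_fibreglass batt = ln(0.189/0.159)/(2πk) = 0.1728/(2π·0.0433) = 0.6353 m·K/W
  R'_conv,out = 1/(2πr h) = 1/(2π·0.189·12.9) = 0.06528 m·K/W
ΣR = 2.928×10^-4 + 1.697 + 0.6353 + 0.06528 = 2.398 m·K/W
Q' = ΔT/ΣR = (381 K − 280.11 K)/2.398 = 42.1 W/m

Q' = 42.1 W/m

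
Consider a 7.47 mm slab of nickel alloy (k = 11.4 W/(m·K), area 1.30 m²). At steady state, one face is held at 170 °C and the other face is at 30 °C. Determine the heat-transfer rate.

Q = 278 kW

Q = kA·ΔT/L = 11.4 × 1.30 × |170 °C − 30 °C| / 0.00747 = 2.78×10^5 W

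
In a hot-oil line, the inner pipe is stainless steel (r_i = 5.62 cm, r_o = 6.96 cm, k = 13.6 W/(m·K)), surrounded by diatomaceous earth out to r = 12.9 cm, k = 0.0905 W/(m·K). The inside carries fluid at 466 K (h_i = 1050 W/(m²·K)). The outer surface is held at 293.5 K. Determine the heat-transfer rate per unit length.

Treat each layer as a resistance in series:
  R'_conv,in = 1/(2πr h) = 1/(2π·0.0562·1050) = 0.002697 m·K/W
  R'_stainless steel = ln(0.0696/0.0562)/(2πk) = 0.2138/(2π·13.6) = 0.002503 m·K/W
  R'_diatomaceous earth = ln(0.129/0.0696)/(2πk) = 0.6170/(2π·0.0905) = 1.085 m·K/W
ΣR = 0.002697 + 0.002503 + 1.085 = 1.090 m·K/W
Q' = ΔT/ΣR = (466 K − 293.5 K)/1.090 = 158 W/m

Q' = 158 W/m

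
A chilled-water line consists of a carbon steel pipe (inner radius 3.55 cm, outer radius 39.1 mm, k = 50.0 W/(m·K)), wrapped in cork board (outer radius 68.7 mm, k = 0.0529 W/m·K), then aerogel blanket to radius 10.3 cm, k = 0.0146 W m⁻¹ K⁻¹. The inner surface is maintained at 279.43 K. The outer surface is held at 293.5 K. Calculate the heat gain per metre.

Resistance network (inner→outer):
  R'_carbon steel = ln(0.0391/0.0355)/(2πk) = 0.09659/(2π·50.0) = 3.075×10^-4 m·K/W
  R'_cork board = ln(0.0687/0.0391)/(2πk) = 0.5636/(2π·0.0529) = 1.696 m·K/W
  R'_aerogel blanket = ln(0.103/0.0687)/(2πk) = 0.4050/(2π·0.0146) = 4.415 m·K/W
ΣR = 3.075×10^-4 + 1.696 + 4.415 = 6.111 m·K/W
Q' = ΔT/ΣR = (279.43 K − 293.5 K)/6.111 = -2.30 W/m
(Negative Q' ⇒ heat flows inward; heat gain = 2.30 W/m.)

Q' = 2.30 W/m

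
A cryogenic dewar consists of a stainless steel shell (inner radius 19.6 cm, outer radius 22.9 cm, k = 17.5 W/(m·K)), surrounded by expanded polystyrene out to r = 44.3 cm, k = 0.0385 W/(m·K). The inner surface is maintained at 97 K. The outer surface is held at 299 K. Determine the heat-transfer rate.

Q = 46.3 W

Series thermal resistances, inner to outer:
  R_stainless steel = (1/0.196 − 1/0.229)/(4πk) = 0.7352/(4π·17.5) = 0.003343 K/W
  R_expanded polystyrene = (1/0.229 − 1/0.443)/(4πk) = 2.109/(4π·0.0385) = 4.360 K/W
ΣR = 0.003343 + 4.360 = 4.363 K/W
Q = ΔT/ΣR = (97 K − 299 K)/4.363 = -46.3 W
(Negative Q ⇒ heat flows inward; heat gain = 46.3 W.)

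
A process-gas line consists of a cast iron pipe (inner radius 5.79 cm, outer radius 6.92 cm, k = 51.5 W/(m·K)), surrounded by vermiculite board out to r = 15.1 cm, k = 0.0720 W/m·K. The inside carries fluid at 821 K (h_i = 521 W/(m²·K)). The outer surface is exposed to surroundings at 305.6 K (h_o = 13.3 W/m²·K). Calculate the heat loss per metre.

Q' = 285 W/m

Treat each layer as a resistance in series:
  R'_conv,in = 1/(2πr h) = 1/(2π·0.0579·521) = 0.005276 m·K/W
  R'_cast iron = ln(0.0692/0.0579)/(2πk) = 0.1783/(2π·51.5) = 5.510×10^-4 m·K/W
  R'_vermiculite board = ln(0.151/0.0692)/(2πk) = 0.7803/(2π·0.0720) = 1.725 m·K/W
  R'_conv,out = 1/(2πr h) = 1/(2π·0.151·13.3) = 0.07925 m·K/W
ΣR = 0.005276 + 5.510×10^-4 + 1.725 + 0.07925 = 1.810 m·K/W
Q' = ΔT/ΣR = (821 K − 305.6 K)/1.810 = 285 W/m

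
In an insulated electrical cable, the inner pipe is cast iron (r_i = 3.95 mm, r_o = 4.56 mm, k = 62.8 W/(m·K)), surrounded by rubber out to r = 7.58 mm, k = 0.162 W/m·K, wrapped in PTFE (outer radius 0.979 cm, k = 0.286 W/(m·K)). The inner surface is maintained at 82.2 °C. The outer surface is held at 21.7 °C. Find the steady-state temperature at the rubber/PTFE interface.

Resistance network (inner→outer):
  R'_cast iron = ln(0.00456/0.00395)/(2πk) = 0.1436/(2π·62.8) = 3.639×10^-4 m·K/W
  R'_rubber = ln(0.00758/0.00456)/(2πk) = 0.5082/(2π·0.162) = 0.4993 m·K/W
  R'_PTFE = ln(0.00979/0.00758)/(2πk) = 0.2558/(2π·0.286) = 0.1424 m·K/W
ΣR = 3.639×10^-4 + 0.4993 + 0.1424 = 0.6421 m·K/W
Q' = ΔT/ΣR = (82.2 °C − 21.7 °C)/0.6421 = 94.22 W/m
From the inner boundary to the rubber/PTFE interface, ΣR_partial = 0.4997 m·K/W.
T_interface = T_in − Q'·ΣR_partial = 82.2 °C − (94.22)(0.4997) = 35.1 °C

T = 35.1 °C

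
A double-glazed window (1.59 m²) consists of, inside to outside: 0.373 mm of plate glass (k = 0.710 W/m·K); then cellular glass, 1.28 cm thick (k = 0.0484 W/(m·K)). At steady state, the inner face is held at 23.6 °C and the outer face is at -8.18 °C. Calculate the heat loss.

Q = 191 W

Resistance network (inner→outer):
  R_plate glass = L/(kA) = 3.73×10^-4/(0.710·1.59) = 3.304×10^-4 K/W
  R_cellular glass = L/(kA) = 0.0128/(0.0484·1.59) = 0.1663 K/W
ΣR = 3.304×10^-4 + 0.1663 = 0.1666 K/W
Q = ΔT/ΣR = (23.6 °C − -8.18 °C)/0.1666 = 191 W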